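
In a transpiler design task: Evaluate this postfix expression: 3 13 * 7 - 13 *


Processing tokens left to right:
Push 3, Push 13
Pop 3 and 13, compute 3 * 13 = 39, push 39
Push 7
Pop 39 and 7, compute 39 - 7 = 32, push 32
Push 13
Pop 32 and 13, compute 32 * 13 = 416, push 416
Stack result: 416

416


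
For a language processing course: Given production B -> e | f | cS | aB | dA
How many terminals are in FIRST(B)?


Production: B -> e | f | cS | aB | dA
Examining each alternative for leading terminals:
  B -> e : first terminal = 'e'
  B -> f : first terminal = 'f'
  B -> cS : first terminal = 'c'
  B -> aB : first terminal = 'a'
  B -> dA : first terminal = 'd'
FIRST(B) = {a, c, d, e, f}
Count: 5

5


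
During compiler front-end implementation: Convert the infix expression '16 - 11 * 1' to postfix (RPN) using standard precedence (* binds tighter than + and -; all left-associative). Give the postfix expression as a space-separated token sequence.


Applying the shunting-yard algorithm:
  Operand 16 -> output
  Push '-' onto operator stack -> op-stack: [-]
  Operand 11 -> output
  Push '*' onto operator stack -> op-stack: [-, *]
  Operand 1 -> output
  End of input: pop '*' to output
  End of input: pop '-' to output
Postfix result: 16 11 1 * -

16 11 1 * -


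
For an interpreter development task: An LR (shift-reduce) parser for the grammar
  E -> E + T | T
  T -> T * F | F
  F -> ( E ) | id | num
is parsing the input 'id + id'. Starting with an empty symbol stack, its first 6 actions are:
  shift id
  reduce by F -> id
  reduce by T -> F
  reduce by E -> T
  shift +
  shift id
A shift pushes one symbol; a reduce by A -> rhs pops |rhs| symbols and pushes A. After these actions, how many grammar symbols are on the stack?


Tracking the symbol stack through each action:
  Action 1: shift 'id' : push -> stack = [id] (size 1)
  Action 2: reduce by F -> id : pop 1, push F -> stack = [F] (size 1)
  Action 3: reduce by T -> F : pop 1, push T -> stack = [T] (size 1)
  Action 4: reduce by E -> T : pop 1, push E -> stack = [E] (size 1)
  Action 5: shift '+' : push -> stack = [E, +] (size 2)
  Action 6: shift 'id' : push -> stack = [E, +, id] (size 3)
Final stack size: 3

3


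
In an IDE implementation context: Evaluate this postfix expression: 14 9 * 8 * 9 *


Processing tokens left to right:
Push 14, Push 9
Pop 14 and 9, compute 14 * 9 = 126, push 126
Push 8
Pop 126 and 8, compute 126 * 8 = 1008, push 1008
Push 9
Pop 1008 and 9, compute 1008 * 9 = 9072, push 9072
Stack result: 9072

9072


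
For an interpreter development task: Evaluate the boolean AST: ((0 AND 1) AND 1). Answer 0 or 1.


Step 1: Evaluate inner node
  0 AND 1 = 0
Step 2: Evaluate root node
  0 AND 1 = 0

0


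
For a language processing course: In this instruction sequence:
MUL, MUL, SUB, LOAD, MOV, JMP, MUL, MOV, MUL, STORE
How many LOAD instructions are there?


Scanning instruction sequence for LOAD:
  Position 1: MUL
  Position 2: MUL
  Position 3: SUB
  Position 4: LOAD <- MATCH
  Position 5: MOV
  Position 6: JMP
  Position 7: MUL
  Position 8: MOV
  Position 9: MUL
  Position 10: STORE
Matches at positions: [4]
Total LOAD count: 1

1


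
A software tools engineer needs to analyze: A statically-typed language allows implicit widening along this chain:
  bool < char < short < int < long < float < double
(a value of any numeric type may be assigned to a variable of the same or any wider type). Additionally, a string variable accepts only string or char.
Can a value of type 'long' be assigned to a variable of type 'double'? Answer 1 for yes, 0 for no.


Target variable type: double
Source value type: long
Numeric ranks: long=4, double=6
Widening allowed iff rank(source) <= rank(target): 4 <= 6? Yes
Result: 1

1


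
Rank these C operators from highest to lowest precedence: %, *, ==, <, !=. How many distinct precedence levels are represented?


Looking up precedence for each operator:
  % -> precedence 6
  * -> precedence 6
  == -> precedence 3
  < -> precedence 4
  != -> precedence 3
Sorted highest to lowest: %, *, <, ==, !=
Distinct precedence values: [6, 4, 3]
Number of distinct levels: 3

3


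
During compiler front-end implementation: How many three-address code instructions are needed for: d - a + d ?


Expression: d - a + d
Generating three-address code (respecting * over +/- precedence):
  Instruction 1: t1 = d - a
  Instruction 2: t2 = t1 + d
Total instructions: 2

2


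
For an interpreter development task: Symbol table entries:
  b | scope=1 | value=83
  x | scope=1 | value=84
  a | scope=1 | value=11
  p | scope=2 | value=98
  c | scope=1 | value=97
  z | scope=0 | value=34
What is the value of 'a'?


Searching symbol table for 'a':
  b | scope=1 | value=83
  x | scope=1 | value=84
  a | scope=1 | value=11 <- MATCH
  p | scope=2 | value=98
  c | scope=1 | value=97
  z | scope=0 | value=34
Found 'a' at scope 1 with value 11

11


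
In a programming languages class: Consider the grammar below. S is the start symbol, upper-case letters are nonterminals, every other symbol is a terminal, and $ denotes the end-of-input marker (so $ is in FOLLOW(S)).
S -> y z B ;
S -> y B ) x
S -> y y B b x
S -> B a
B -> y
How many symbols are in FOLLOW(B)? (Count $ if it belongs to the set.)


S is the start symbol and does not occur in any rule body, so FOLLOW(S) = {$}.
Examining every occurrence of B in a rule body:
  S -> y z B ; : B is followed by terminal ';' -> add ';'
  S -> y B ) x : B is followed by terminal ')' -> add ')'
  S -> y y B b x : B is followed by terminal 'b' -> add 'b'
  S -> B a : B is followed by terminal 'a' -> add 'a'
  B -> y : B does not occur in the body -> contributes nothing
FOLLOW(B) = {), ;, a, b}
Count: 4

4


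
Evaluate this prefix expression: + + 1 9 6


Parsing prefix expression: + + 1 9 6
Step 1: Innermost operation '+ 1 9'
  1 + 9 = 10
Step 2: Outer operation '+ [10] 6'
  10 + 6 = 16

16


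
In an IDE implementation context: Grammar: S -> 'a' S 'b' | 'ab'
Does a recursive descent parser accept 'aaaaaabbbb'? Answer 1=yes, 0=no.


Grammar accepts strings of the form a^n b^n (n >= 1)
Word: 'aaaaaabbbb'
Counting: 6 a's and 4 b's
Check: 6 == 4? No
Mismatch: a-count != b-count
Rejected

0


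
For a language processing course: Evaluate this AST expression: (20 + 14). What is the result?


Expression: (20 + 14)
Evaluating step by step:
  20 + 14 = 34
Result: 34

34


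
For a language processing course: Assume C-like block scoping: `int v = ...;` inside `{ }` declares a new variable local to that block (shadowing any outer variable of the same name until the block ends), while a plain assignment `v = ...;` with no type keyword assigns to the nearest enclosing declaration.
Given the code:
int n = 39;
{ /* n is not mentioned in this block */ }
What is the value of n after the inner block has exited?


Analyzing scoping rules:
Outer scope: declares n = 39
Inner block: n is neither redeclared nor assigned -> unchanged
After the block -> 39
Result: 39

39


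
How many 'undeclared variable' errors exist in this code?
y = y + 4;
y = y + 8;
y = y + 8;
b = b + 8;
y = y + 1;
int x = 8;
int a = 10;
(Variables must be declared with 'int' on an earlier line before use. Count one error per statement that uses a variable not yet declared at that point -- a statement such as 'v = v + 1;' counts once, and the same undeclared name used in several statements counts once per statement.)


Scanning code line by line:
  Line 1: use 'y' -> ERROR (undeclared)
  Line 2: use 'y' -> ERROR (undeclared)
  Line 3: use 'y' -> ERROR (undeclared)
  Line 4: use 'b' -> ERROR (undeclared)
  Line 5: use 'y' -> ERROR (undeclared)
  Line 6: declare 'x' -> declared = ['x']
  Line 7: declare 'a' -> declared = ['a', 'x']
Total undeclared variable errors: 5

5


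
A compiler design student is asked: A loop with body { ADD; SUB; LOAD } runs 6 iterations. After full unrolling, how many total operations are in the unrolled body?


Loop body operations: ADD, SUB, LOAD (3 ops per iteration)
Unrolling 6 iterations:
  Iteration 1: ADD, SUB, LOAD (3 ops)
  Iteration 2: ADD, SUB, LOAD (3 ops)
  Iteration 3: ADD, SUB, LOAD (3 ops)
  Iteration 4: ADD, SUB, LOAD (3 ops)
  Iteration 5: ADD, SUB, LOAD (3 ops)
  Iteration 6: ADD, SUB, LOAD (3 ops)
Total: 6 iterations * 3 ops/iter = 18 operations

18


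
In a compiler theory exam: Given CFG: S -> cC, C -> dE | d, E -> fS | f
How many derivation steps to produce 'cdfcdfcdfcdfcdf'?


Grammar: S -> cC, C -> dE | d, E -> fS | f
Deriving 'cdfcdfcdfcdfcdf':
Step 1: S -> cC => cC
Step 2: C -> dE => cdE
Step 3: E -> fS => cdfS
Step 4: S -> cC => cdfcC
Step 5: C -> dE => cdfcdE
Step 6: E -> fS => cdfcdfS
Step 7: S -> cC => cdfcdfcC
Step 8: C -> dE => cdfcdfcdE
Step 9: E -> fS => cdfcdfcdfS
Step 10: S -> cC => cdfcdfcdfcC
Step 11: C -> dE => cdfcdfcdfcdE
Step 12: E -> fS => cdfcdfcdfcdfS
Step 13: S -> cC => cdfcdfcdfcdfcC
Step 14: C -> dE => cdfcdfcdfcdfcdE
Step 15: E -> f => cdfcdfcdfcdfcdf
Total derivation steps: 15

15


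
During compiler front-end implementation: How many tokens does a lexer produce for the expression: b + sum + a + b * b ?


Scanning 'b + sum + a + b * b'
Token 1: 'b' -> identifier
Token 2: '+' -> operator
Token 3: 'sum' -> identifier
Token 4: '+' -> operator
Token 5: 'a' -> identifier
Token 6: '+' -> operator
Token 7: 'b' -> identifier
Token 8: '*' -> operator
Token 9: 'b' -> identifier
Total tokens: 9

9


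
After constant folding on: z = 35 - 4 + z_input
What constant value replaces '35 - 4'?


Identifying constant sub-expression:
  Original: z = 35 - 4 + z_input
  35 and 4 are both compile-time constants
  Evaluating: 35 - 4 = 31
  After folding: z = 31 + z_input

31


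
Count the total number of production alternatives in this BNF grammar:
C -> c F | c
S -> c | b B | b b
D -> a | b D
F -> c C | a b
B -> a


Counting alternatives per rule:
  C: 2 alternative(s)
  S: 3 alternative(s)
  D: 2 alternative(s)
  F: 2 alternative(s)
  B: 1 alternative(s)
Sum: 2 + 3 + 2 + 2 + 1 = 10

10


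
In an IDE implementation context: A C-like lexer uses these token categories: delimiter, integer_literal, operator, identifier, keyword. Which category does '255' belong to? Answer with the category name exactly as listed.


Token: '255'
Checking categories:
  identifier: no
  integer_literal: YES
  operator: no
  keyword: no
  delimiter: no
Category: integer_literal

integer_literal


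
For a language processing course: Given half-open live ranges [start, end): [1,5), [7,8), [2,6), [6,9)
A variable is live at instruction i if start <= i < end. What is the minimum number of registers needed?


Live ranges:
  Var0: [1, 5)
  Var1: [7, 8)
  Var2: [2, 6)
  Var3: [6, 9)
Sweep-line events (position, delta, active):
  pos=1 start -> active=1
  pos=2 start -> active=2
  pos=5 end -> active=1
  pos=6 end -> active=0
  pos=6 start -> active=1
  pos=7 start -> active=2
  pos=8 end -> active=1
  pos=9 end -> active=0
Maximum simultaneous active: 2
Minimum registers needed: 2

2


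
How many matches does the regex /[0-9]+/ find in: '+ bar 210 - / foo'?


Pattern: /[0-9]+/ (int literals)
Input: '+ bar 210 - / foo'
Scanning for matches:
  Match 1: '210'
Total matches: 1

1


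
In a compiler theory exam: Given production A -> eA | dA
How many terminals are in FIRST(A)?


Production: A -> eA | dA
Examining each alternative for leading terminals:
  A -> eA : first terminal = 'e'
  A -> dA : first terminal = 'd'
FIRST(A) = {d, e}
Count: 2

2


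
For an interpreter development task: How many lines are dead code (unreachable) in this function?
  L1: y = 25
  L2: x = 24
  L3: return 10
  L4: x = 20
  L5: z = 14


Analyzing control flow:
  L1: reachable (before return)
  L2: reachable (before return)
  L3: reachable (return statement)
  L4: DEAD (after return at L3)
  L5: DEAD (after return at L3)
Return at L3, total lines = 5
Dead lines: L4 through L5
Count: 2

2


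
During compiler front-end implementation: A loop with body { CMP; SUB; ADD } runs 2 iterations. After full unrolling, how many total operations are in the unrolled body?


Loop body operations: CMP, SUB, ADD (3 ops per iteration)
Unrolling 2 iterations:
  Iteration 1: CMP, SUB, ADD (3 ops)
  Iteration 2: CMP, SUB, ADD (3 ops)
Total: 2 iterations * 3 ops/iter = 6 operations

6


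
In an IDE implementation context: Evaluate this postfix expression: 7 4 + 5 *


Processing tokens left to right:
Push 7, Push 4
Pop 7 and 4, compute 7 + 4 = 11, push 11
Push 5
Pop 11 and 5, compute 11 * 5 = 55, push 55
Stack result: 55

55


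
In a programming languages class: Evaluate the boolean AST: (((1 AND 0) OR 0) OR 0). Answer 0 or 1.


Step 1: Evaluate inner node
  1 AND 0 = 0
Step 2: Evaluate next node
  0 OR 0 = 0
Step 3: Evaluate root node
  0 OR 0 = 0

0


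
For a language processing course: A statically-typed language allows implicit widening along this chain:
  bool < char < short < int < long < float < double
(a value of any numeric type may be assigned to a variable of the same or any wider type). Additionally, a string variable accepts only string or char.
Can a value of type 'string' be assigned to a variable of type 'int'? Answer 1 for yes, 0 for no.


Target variable type: int
Source value type: string
Rule: string cannot widen to any numeric type
Result: 0

0


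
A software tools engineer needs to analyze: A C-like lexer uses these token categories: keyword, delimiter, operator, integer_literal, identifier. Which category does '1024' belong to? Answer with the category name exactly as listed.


Token: '1024'
Checking categories:
  identifier: no
  integer_literal: YES
  operator: no
  keyword: no
  delimiter: no
Category: integer_literal

integer_literal


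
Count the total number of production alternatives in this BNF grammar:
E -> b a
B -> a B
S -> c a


Counting alternatives per rule:
  E: 1 alternative(s)
  B: 1 alternative(s)
  S: 1 alternative(s)
Sum: 1 + 1 + 1 = 3

3


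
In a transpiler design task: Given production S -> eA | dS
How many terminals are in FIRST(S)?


Production: S -> eA | dS
Examining each alternative for leading terminals:
  S -> eA : first terminal = 'e'
  S -> dS : first terminal = 'd'
FIRST(S) = {d, e}
Count: 2

2


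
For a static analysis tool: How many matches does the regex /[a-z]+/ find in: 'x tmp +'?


Pattern: /[a-z]+/ (identifiers)
Input: 'x tmp +'
Scanning for matches:
  Match 1: 'x'
  Match 2: 'tmp'
Total matches: 2

2


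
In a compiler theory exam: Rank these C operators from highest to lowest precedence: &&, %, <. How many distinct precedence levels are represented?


Looking up precedence for each operator:
  && -> precedence 2
  % -> precedence 6
  < -> precedence 4
Sorted highest to lowest: %, <, &&
Distinct precedence values: [6, 4, 2]
Number of distinct levels: 3

3


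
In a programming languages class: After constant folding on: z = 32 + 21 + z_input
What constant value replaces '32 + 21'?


Identifying constant sub-expression:
  Original: z = 32 + 21 + z_input
  32 and 21 are both compile-time constants
  Evaluating: 32 + 21 = 53
  After folding: z = 53 + z_input

53


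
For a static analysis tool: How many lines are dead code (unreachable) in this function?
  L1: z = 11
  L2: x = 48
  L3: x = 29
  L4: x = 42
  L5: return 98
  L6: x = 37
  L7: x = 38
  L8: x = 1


Analyzing control flow:
  L1: reachable (before return)
  L2: reachable (before return)
  L3: reachable (before return)
  L4: reachable (before return)
  L5: reachable (return statement)
  L6: DEAD (after return at L5)
  L7: DEAD (after return at L5)
  L8: DEAD (after return at L5)
Return at L5, total lines = 8
Dead lines: L6 through L8
Count: 3

3


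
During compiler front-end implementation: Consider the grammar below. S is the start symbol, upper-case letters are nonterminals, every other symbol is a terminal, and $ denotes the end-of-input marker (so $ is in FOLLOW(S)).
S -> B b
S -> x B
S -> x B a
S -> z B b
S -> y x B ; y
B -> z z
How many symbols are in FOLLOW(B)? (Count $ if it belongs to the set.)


S is the start symbol and does not occur in any rule body, so FOLLOW(S) = {$}.
Examining every occurrence of B in a rule body:
  S -> B b : B is followed by terminal 'b' -> add 'b'
  S -> x B : B is at the right end -> add FOLLOW(S) = {$}
  S -> x B a : B is followed by terminal 'a' -> add 'a'
  S -> z B b : B is followed by terminal 'b' -> add 'b' (already in the set)
  S -> y x B ; y : B is followed by terminal ';' -> add ';'
  B -> z z : B does not occur in the body -> contributes nothing
FOLLOW(B) = {;, a, b, $}
Count: 4

4


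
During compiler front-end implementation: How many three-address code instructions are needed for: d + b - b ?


Expression: d + b - b
Generating three-address code (respecting * over +/- precedence):
  Instruction 1: t1 = d + b
  Instruction 2: t2 = t1 - b
Total instructions: 2

2


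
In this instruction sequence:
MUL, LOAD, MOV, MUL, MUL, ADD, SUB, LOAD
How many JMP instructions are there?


Scanning instruction sequence for JMP:
  Position 1: MUL
  Position 2: LOAD
  Position 3: MOV
  Position 4: MUL
  Position 5: MUL
  Position 6: ADD
  Position 7: SUB
  Position 8: LOAD
Matches at positions: []
Total JMP count: 0

0


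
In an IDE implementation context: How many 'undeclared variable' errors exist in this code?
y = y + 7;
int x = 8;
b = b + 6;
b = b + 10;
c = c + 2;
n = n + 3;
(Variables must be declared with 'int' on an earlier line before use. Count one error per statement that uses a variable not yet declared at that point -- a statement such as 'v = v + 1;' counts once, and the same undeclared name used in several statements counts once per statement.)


Scanning code line by line:
  Line 1: use 'y' -> ERROR (undeclared)
  Line 2: declare 'x' -> declared = ['x']
  Line 3: use 'b' -> ERROR (undeclared)
  Line 4: use 'b' -> ERROR (undeclared)
  Line 5: use 'c' -> ERROR (undeclared)
  Line 6: use 'n' -> ERROR (undeclared)
Total undeclared variable errors: 5

5


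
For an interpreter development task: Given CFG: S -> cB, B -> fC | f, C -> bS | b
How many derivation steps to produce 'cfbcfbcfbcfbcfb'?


Grammar: S -> cB, B -> fC | f, C -> bS | b
Deriving 'cfbcfbcfbcfbcfb':
Step 1: S -> cB => cB
Step 2: B -> fC => cfC
Step 3: C -> bS => cfbS
Step 4: S -> cB => cfbcB
Step 5: B -> fC => cfbcfC
Step 6: C -> bS => cfbcfbS
Step 7: S -> cB => cfbcfbcB
Step 8: B -> fC => cfbcfbcfC
Step 9: C -> bS => cfbcfbcfbS
Step 10: S -> cB => cfbcfbcfbcB
Step 11: B -> fC => cfbcfbcfbcfC
Step 12: C -> bS => cfbcfbcfbcfbS
Step 13: S -> cB => cfbcfbcfbcfbcB
Step 14: B -> fC => cfbcfbcfbcfbcfC
Step 15: C -> b => cfbcfbcfbcfbcfb
Total derivation steps: 15

15


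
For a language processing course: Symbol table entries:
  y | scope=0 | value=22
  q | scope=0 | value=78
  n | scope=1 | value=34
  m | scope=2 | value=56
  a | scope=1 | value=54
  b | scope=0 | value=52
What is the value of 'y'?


Searching symbol table for 'y':
  y | scope=0 | value=22 <- MATCH
  q | scope=0 | value=78
  n | scope=1 | value=34
  m | scope=2 | value=56
  a | scope=1 | value=54
  b | scope=0 | value=52
Found 'y' at scope 0 with value 22

22


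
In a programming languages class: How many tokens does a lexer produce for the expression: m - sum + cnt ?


Scanning 'm - sum + cnt'
Token 1: 'm' -> identifier
Token 2: '-' -> operator
Token 3: 'sum' -> identifier
Token 4: '+' -> operator
Token 5: 'cnt' -> identifier
Total tokens: 5

5


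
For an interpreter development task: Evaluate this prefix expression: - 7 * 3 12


Parsing prefix expression: - 7 * 3 12
Step 1: Innermost operation '* 3 12'
  3 * 12 = 36
Step 2: Outer operation '- 7 [36]'
  7 - 36 = -29

-29


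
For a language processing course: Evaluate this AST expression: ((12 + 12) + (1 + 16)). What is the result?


Expression: ((12 + 12) + (1 + 16))
Evaluating step by step:
  12 + 12 = 24
  1 + 16 = 17
  24 + 17 = 41
Result: 41

41


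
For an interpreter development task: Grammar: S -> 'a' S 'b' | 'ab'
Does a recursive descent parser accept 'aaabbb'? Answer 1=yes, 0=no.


Grammar accepts strings of the form a^n b^n (n >= 1)
Word: 'aaabbb'
Counting: 3 a's and 3 b's
Check: 3 == 3? Yes
Derivation (S -> aSb applied 2 time(s), then S -> ab): S => aSb => aaSbb => aaabbb
Accepted

1


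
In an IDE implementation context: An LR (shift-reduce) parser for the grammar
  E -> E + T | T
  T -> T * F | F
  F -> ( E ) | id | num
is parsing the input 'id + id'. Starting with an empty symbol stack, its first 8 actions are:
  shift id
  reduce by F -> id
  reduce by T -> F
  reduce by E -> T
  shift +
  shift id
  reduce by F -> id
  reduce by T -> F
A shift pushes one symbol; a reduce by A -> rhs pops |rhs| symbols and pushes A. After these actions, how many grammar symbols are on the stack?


Tracking the symbol stack through each action:
  Action 1: shift 'id' : push -> stack = [id] (size 1)
  Action 2: reduce by F -> id : pop 1, push F -> stack = [F] (size 1)
  Action 3: reduce by T -> F : pop 1, push T -> stack = [T] (size 1)
  Action 4: reduce by E -> T : pop 1, push E -> stack = [E] (size 1)
  Action 5: shift '+' : push -> stack = [E, +] (size 2)
  Action 6: shift 'id' : push -> stack = [E, +, id] (size 3)
  Action 7: reduce by F -> id : pop 1, push F -> stack = [E, +, F] (size 3)
  Action 8: reduce by T -> F : pop 1, push T -> stack = [E, +, T] (size 3)
Final stack size: 3

3


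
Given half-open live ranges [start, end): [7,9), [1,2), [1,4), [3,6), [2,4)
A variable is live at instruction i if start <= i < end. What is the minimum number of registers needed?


Live ranges:
  Var0: [7, 9)
  Var1: [1, 2)
  Var2: [1, 4)
  Var3: [3, 6)
  Var4: [2, 4)
Sweep-line events (position, delta, active):
  pos=1 start -> active=1
  pos=1 start -> active=2
  pos=2 end -> active=1
  pos=2 start -> active=2
  pos=3 start -> active=3
  pos=4 end -> active=2
  pos=4 end -> active=1
  pos=6 end -> active=0
  pos=7 start -> active=1
  pos=9 end -> active=0
Maximum simultaneous active: 3
Minimum registers needed: 3

3


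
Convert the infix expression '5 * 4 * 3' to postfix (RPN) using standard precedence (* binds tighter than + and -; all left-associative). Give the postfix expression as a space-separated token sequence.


Applying the shunting-yard algorithm:
  Operand 5 -> output
  Push '*' onto operator stack -> op-stack: [*]
  Operand 4 -> output
  See '*' (prec 2); top '*' (prec 2) >= it -> pop '*' to output
  Push '*' onto operator stack -> op-stack: [*]
  Operand 3 -> output
  End of input: pop '*' to output
Postfix result: 5 4 * 3 *

5 4 * 3 *


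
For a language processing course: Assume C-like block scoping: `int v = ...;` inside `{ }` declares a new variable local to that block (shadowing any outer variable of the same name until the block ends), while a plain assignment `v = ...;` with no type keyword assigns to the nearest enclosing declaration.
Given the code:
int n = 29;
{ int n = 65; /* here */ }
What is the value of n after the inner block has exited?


Analyzing scoping rules:
Outer scope: declares n = 29
Inner block: 'int n = 65;' declares a NEW n that shadows the outer one
When the block exits the inner n goes out of scope; the outer n was never modified -> 29
Result: 29

29


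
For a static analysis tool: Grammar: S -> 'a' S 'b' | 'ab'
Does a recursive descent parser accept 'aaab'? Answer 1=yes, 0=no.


Grammar accepts strings of the form a^n b^n (n >= 1)
Word: 'aaab'
Counting: 3 a's and 1 b's
Check: 3 == 1? No
Mismatch: a-count != b-count
Rejected

0


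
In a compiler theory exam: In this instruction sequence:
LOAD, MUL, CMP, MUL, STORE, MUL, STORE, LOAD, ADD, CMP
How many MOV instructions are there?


Scanning instruction sequence for MOV:
  Position 1: LOAD
  Position 2: MUL
  Position 3: CMP
  Position 4: MUL
  Position 5: STORE
  Position 6: MUL
  Position 7: STORE
  Position 8: LOAD
  Position 9: ADD
  Position 10: CMP
Matches at positions: []
Total MOV count: 0

0


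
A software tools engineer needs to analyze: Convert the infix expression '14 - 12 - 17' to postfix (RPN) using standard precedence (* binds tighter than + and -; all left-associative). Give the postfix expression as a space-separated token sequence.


Applying the shunting-yard algorithm:
  Operand 14 -> output
  Push '-' onto operator stack -> op-stack: [-]
  Operand 12 -> output
  See '-' (prec 1); top '-' (prec 1) >= it -> pop '-' to output
  Push '-' onto operator stack -> op-stack: [-]
  Operand 17 -> output
  End of input: pop '-' to output
Postfix result: 14 12 - 17 -

14 12 - 17 -


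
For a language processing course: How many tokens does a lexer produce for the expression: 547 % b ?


Scanning '547 % b'
Token 1: '547' -> integer_literal
Token 2: '%' -> operator
Token 3: 'b' -> identifier
Total tokens: 3

3


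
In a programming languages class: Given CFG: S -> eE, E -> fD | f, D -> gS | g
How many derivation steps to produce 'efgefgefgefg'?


Grammar: S -> eE, E -> fD | f, D -> gS | g
Deriving 'efgefgefgefg':
Step 1: S -> eE => eE
Step 2: E -> fD => efD
Step 3: D -> gS => efgS
Step 4: S -> eE => efgeE
Step 5: E -> fD => efgefD
Step 6: D -> gS => efgefgS
Step 7: S -> eE => efgefgeE
Step 8: E -> fD => efgefgefD
Step 9: D -> gS => efgefgefgS
Step 10: S -> eE => efgefgefgeE
Step 11: E -> fD => efgefgefgefD
Step 12: D -> g => efgefgefgefg
Total derivation steps: 12

12


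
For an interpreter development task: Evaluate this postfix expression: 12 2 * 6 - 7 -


Processing tokens left to right:
Push 12, Push 2
Pop 12 and 2, compute 12 * 2 = 24, push 24
Push 6
Pop 24 and 6, compute 24 - 6 = 18, push 18
Push 7
Pop 18 and 7, compute 18 - 7 = 11, push 11
Stack result: 11

11


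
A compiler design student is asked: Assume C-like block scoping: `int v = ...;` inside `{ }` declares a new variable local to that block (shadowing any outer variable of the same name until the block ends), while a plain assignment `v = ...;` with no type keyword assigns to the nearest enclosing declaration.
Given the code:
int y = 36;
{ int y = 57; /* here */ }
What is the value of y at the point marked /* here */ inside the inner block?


Analyzing scoping rules:
Outer scope: declares y = 36
Inner block: 'int y = 57;' declares a NEW y that shadows the outer one
Inside the block the inner declaration is in scope -> 57
Result: 57

57


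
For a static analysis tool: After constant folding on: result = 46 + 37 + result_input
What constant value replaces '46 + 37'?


Identifying constant sub-expression:
  Original: result = 46 + 37 + result_input
  46 and 37 are both compile-time constants
  Evaluating: 46 + 37 = 83
  After folding: result = 83 + result_input

83


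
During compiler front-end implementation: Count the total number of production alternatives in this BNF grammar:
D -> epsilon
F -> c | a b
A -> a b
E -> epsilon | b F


Counting alternatives per rule:
  D: 1 alternative(s)
  F: 2 alternative(s)
  A: 1 alternative(s)
  E: 2 alternative(s)
Sum: 1 + 2 + 1 + 2 = 6

6


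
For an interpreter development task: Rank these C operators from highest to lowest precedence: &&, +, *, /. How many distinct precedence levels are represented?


Looking up precedence for each operator:
  && -> precedence 2
  + -> precedence 5
  * -> precedence 6
  / -> precedence 6
Sorted highest to lowest: *, /, +, &&
Distinct precedence values: [6, 5, 2]
Number of distinct levels: 3

3


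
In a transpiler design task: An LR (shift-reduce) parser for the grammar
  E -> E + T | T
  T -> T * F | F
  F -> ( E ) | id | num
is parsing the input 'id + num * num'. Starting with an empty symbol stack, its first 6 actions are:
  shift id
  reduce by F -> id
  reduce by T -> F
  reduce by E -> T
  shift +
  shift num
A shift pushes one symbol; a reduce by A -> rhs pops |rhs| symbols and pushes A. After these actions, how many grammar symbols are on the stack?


Tracking the symbol stack through each action:
  Action 1: shift 'id' : push -> stack = [id] (size 1)
  Action 2: reduce by F -> id : pop 1, push F -> stack = [F] (size 1)
  Action 3: reduce by T -> F : pop 1, push T -> stack = [T] (size 1)
  Action 4: reduce by E -> T : pop 1, push E -> stack = [E] (size 1)
  Action 5: shift '+' : push -> stack = [E, +] (size 2)
  Action 6: shift 'num' : push -> stack = [E, +, num] (size 3)
Final stack size: 3

3


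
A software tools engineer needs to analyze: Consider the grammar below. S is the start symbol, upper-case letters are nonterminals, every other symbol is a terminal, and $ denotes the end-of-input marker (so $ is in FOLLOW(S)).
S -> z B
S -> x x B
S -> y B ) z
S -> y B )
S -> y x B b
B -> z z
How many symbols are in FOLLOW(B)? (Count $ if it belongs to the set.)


S is the start symbol and does not occur in any rule body, so FOLLOW(S) = {$}.
Examining every occurrence of B in a rule body:
  S -> z B : B is at the right end -> add FOLLOW(S) = {$}
  S -> x x B : B is at the right end -> add FOLLOW(S) = {$} (already in the set)
  S -> y B ) z : B is followed by terminal ')' -> add ')'
  S -> y B ) : B is followed by terminal ')' -> add ')' (already in the set)
  S -> y x B b : B is followed by terminal 'b' -> add 'b'
  B -> z z : B does not occur in the body -> contributes nothing
FOLLOW(B) = {), b, $}
Count: 3

3


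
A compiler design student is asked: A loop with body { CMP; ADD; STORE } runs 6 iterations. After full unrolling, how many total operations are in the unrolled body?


Loop body operations: CMP, ADD, STORE (3 ops per iteration)
Unrolling 6 iterations:
  Iteration 1: CMP, ADD, STORE (3 ops)
  Iteration 2: CMP, ADD, STORE (3 ops)
  Iteration 3: CMP, ADD, STORE (3 ops)
  Iteration 4: CMP, ADD, STORE (3 ops)
  Iteration 5: CMP, ADD, STORE (3 ops)
  Iteration 6: CMP, ADD, STORE (3 ops)
Total: 6 iterations * 3 ops/iter = 18 operations

18


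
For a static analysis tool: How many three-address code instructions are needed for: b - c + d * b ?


Expression: b - c + d * b
Generating three-address code (respecting * over +/- precedence):
  Instruction 1: t1 = d * b
  Instruction 2: t2 = b - c
  Instruction 3: t3 = t2 + t1
Total instructions: 3

3


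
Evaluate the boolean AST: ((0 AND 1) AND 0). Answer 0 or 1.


Step 1: Evaluate inner node
  0 AND 1 = 0
Step 2: Evaluate root node
  0 AND 0 = 0

0


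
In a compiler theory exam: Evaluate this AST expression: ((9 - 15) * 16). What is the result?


Expression: ((9 - 15) * 16)
Evaluating step by step:
  9 - 15 = -6
  -6 * 16 = -96
Result: -96

-96


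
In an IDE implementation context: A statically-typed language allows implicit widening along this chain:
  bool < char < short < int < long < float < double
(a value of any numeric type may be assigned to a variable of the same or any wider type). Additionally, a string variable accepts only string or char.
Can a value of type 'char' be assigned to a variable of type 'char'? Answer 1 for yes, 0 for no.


Target variable type: char
Source value type: char
Numeric ranks: char=1, char=1
Widening allowed iff rank(source) <= rank(target): 1 <= 1? Yes
Result: 1

1


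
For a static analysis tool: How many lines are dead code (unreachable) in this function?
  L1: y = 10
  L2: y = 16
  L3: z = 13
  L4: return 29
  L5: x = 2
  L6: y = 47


Analyzing control flow:
  L1: reachable (before return)
  L2: reachable (before return)
  L3: reachable (before return)
  L4: reachable (return statement)
  L5: DEAD (after return at L4)
  L6: DEAD (after return at L4)
Return at L4, total lines = 6
Dead lines: L5 through L6
Count: 2

2


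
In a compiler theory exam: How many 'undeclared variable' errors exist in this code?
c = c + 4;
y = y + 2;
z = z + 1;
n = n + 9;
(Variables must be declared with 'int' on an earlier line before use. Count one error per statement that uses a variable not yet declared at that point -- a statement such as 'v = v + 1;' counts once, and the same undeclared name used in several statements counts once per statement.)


Scanning code line by line:
  Line 1: use 'c' -> ERROR (undeclared)
  Line 2: use 'y' -> ERROR (undeclared)
  Line 3: use 'z' -> ERROR (undeclared)
  Line 4: use 'n' -> ERROR (undeclared)
Total undeclared variable errors: 4

4


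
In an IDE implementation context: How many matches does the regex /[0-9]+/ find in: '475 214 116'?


Pattern: /[0-9]+/ (int literals)
Input: '475 214 116'
Scanning for matches:
  Match 1: '475'
  Match 2: '214'
  Match 3: '116'
Total matches: 3

3


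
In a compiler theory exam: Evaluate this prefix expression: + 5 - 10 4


Parsing prefix expression: + 5 - 10 4
Step 1: Innermost operation '- 10 4'
  10 - 4 = 6
Step 2: Outer operation '+ 5 [6]'
  5 + 6 = 11

11


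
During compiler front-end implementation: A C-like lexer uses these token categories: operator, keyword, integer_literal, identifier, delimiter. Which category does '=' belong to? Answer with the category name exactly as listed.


Token: '='
Checking categories:
  identifier: no
  integer_literal: no
  operator: YES
  keyword: no
  delimiter: no
Category: operator

operator


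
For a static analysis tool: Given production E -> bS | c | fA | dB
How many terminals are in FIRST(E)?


Production: E -> bS | c | fA | dB
Examining each alternative for leading terminals:
  E -> bS : first terminal = 'b'
  E -> c : first terminal = 'c'
  E -> fA : first terminal = 'f'
  E -> dB : first terminal = 'd'
FIRST(E) = {b, c, d, f}
Count: 4

4


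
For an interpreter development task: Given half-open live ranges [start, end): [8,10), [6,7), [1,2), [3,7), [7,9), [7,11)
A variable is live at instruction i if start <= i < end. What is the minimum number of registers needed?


Live ranges:
  Var0: [8, 10)
  Var1: [6, 7)
  Var2: [1, 2)
  Var3: [3, 7)
  Var4: [7, 9)
  Var5: [7, 11)
Sweep-line events (position, delta, active):
  pos=1 start -> active=1
  pos=2 end -> active=0
  pos=3 start -> active=1
  pos=6 start -> active=2
  pos=7 end -> active=1
  pos=7 end -> active=0
  pos=7 start -> active=1
  pos=7 start -> active=2
  pos=8 start -> active=3
  pos=9 end -> active=2
  pos=10 end -> active=1
  pos=11 end -> active=0
Maximum simultaneous active: 3
Minimum registers needed: 3

3


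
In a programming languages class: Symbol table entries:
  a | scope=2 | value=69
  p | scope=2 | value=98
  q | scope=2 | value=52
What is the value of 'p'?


Searching symbol table for 'p':
  a | scope=2 | value=69
  p | scope=2 | value=98 <- MATCH
  q | scope=2 | value=52
Found 'p' at scope 2 with value 98

98


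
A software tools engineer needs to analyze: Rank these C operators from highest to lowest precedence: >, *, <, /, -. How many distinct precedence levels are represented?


Looking up precedence for each operator:
  > -> precedence 4
  * -> precedence 6
  < -> precedence 4
  / -> precedence 6
  - -> precedence 5
Sorted highest to lowest: *, /, -, >, <
Distinct precedence values: [6, 5, 4]
Number of distinct levels: 3

3


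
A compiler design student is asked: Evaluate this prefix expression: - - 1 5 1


Parsing prefix expression: - - 1 5 1
Step 1: Innermost operation '- 1 5'
  1 - 5 = -4
Step 2: Outer operation '- [-4] 1'
  -4 - 1 = -5

-5


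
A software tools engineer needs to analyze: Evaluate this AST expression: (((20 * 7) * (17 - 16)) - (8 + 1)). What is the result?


Expression: (((20 * 7) * (17 - 16)) - (8 + 1))
Evaluating step by step:
  20 * 7 = 140
  17 - 16 = 1
  140 * 1 = 140
  8 + 1 = 9
  140 - 9 = 131
Result: 131

131


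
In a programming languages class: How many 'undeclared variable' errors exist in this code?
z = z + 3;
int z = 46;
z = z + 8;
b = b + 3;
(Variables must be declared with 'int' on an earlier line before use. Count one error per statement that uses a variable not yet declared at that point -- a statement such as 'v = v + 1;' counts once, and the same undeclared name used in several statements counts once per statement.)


Scanning code line by line:
  Line 1: use 'z' -> ERROR (undeclared)
  Line 2: declare 'z' -> declared = ['z']
  Line 3: use 'z' -> OK (declared)
  Line 4: use 'b' -> ERROR (undeclared)
Total undeclared variable errors: 2

2


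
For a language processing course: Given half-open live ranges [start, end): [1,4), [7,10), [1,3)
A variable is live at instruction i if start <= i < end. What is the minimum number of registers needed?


Live ranges:
  Var0: [1, 4)
  Var1: [7, 10)
  Var2: [1, 3)
Sweep-line events (position, delta, active):
  pos=1 start -> active=1
  pos=1 start -> active=2
  pos=3 end -> active=1
  pos=4 end -> active=0
  pos=7 start -> active=1
  pos=10 end -> active=0
Maximum simultaneous active: 2
Minimum registers needed: 2

2


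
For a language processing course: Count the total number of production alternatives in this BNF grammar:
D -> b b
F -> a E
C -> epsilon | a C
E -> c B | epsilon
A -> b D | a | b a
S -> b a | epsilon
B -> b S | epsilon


Counting alternatives per rule:
  D: 1 alternative(s)
  F: 1 alternative(s)
  C: 2 alternative(s)
  E: 2 alternative(s)
  A: 3 alternative(s)
  S: 2 alternative(s)
  B: 2 alternative(s)
Sum: 1 + 1 + 2 + 2 + 3 + 2 + 2 = 13

13


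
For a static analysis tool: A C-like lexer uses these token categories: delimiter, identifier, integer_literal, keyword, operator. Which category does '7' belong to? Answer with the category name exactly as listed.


Token: '7'
Checking categories:
  identifier: no
  integer_literal: YES
  operator: no
  keyword: no
  delimiter: no
Category: integer_literal

integer_literal


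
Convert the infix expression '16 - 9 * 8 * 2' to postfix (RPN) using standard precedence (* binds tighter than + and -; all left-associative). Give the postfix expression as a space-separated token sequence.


Applying the shunting-yard algorithm:
  Operand 16 -> output
  Push '-' onto operator stack -> op-stack: [-]
  Operand 9 -> output
  Push '*' onto operator stack -> op-stack: [-, *]
  Operand 8 -> output
  See '*' (prec 2); top '*' (prec 2) >= it -> pop '*' to output
  Push '*' onto operator stack -> op-stack: [-, *]
  Operand 2 -> output
  End of input: pop '*' to output
  End of input: pop '-' to output
Postfix result: 16 9 8 * 2 * -

16 9 8 * 2 * -


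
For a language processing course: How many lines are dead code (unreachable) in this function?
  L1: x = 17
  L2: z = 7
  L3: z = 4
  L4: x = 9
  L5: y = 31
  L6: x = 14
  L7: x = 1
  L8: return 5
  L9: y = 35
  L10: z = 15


Analyzing control flow:
  L1: reachable (before return)
  L2: reachable (before return)
  L3: reachable (before return)
  L4: reachable (before return)
  L5: reachable (before return)
  L6: reachable (before return)
  L7: reachable (before return)
  L8: reachable (return statement)
  L9: DEAD (after return at L8)
  L10: DEAD (after return at L8)
Return at L8, total lines = 10
Dead lines: L9 through L10
Count: 2

2


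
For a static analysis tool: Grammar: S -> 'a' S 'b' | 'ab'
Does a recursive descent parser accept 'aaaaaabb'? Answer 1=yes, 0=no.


Grammar accepts strings of the form a^n b^n (n >= 1)
Word: 'aaaaaabb'
Counting: 6 a's and 2 b's
Check: 6 == 2? No
Mismatch: a-count != b-count
Rejected

0


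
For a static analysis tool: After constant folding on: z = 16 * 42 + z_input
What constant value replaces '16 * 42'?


Identifying constant sub-expression:
  Original: z = 16 * 42 + z_input
  16 and 42 are both compile-time constants
  Evaluating: 16 * 42 = 672
  After folding: z = 672 + z_input

672


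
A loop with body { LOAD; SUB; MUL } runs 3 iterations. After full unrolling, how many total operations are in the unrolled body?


Loop body operations: LOAD, SUB, MUL (3 ops per iteration)
Unrolling 3 iterations:
  Iteration 1: LOAD, SUB, MUL (3 ops)
  Iteration 2: LOAD, SUB, MUL (3 ops)
  Iteration 3: LOAD, SUB, MUL (3 ops)
Total: 3 iterations * 3 ops/iter = 9 operations

9


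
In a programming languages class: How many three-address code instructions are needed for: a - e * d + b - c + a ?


Expression: a - e * d + b - c + a
Generating three-address code (respecting * over +/- precedence):
  Instruction 1: t1 = e * d
  Instruction 2: t2 = a - t1
  Instruction 3: t3 = t2 + b
  Instruction 4: t4 = t3 - c
  Instruction 5: t5 = t4 + a
Total instructions: 5

5
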